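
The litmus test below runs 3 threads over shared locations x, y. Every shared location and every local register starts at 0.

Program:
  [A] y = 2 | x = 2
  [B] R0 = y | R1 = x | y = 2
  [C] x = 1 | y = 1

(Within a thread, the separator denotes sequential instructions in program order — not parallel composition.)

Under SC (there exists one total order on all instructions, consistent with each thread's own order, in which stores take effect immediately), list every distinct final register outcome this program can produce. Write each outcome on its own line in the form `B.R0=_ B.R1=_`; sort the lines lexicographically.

B.R0=0 B.R1=0
B.R0=0 B.R1=1
B.R0=0 B.R1=2
B.R0=1 B.R1=1
B.R0=1 B.R1=2
B.R0=2 B.R1=0
B.R0=2 B.R1=1
B.R0=2 B.R1=2

outcome vector order: (B.R0,B.R1)
|SC outcomes| = 8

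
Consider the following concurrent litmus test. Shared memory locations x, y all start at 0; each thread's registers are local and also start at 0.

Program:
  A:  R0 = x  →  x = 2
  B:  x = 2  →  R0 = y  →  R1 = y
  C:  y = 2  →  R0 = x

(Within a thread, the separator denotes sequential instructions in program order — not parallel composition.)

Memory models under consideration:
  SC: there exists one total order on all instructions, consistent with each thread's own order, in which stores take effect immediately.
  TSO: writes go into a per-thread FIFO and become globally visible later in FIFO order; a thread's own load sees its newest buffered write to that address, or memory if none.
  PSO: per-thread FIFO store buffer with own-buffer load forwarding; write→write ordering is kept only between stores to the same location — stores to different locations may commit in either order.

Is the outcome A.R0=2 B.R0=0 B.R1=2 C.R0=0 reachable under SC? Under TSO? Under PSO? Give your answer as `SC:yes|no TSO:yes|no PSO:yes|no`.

SC:no TSO:yes PSO:yes

outcome vector order: (A.R0,B.R0,B.R1,C.R0)
under SC → <0 0 0 2>; <0 0 2 2>; <0 2 2 0>; <0 2 2 2>; <2 0 0 2>; <2 0 2 2>; <2 2 2 0>; <2 2 2 2>
under TSO → <0 0 0 0>; <0 0 0 2>; <0 0 2 0>; <0 0 2 2>; <0 2 2 0>; <0 2 2 2>; <2 0 0 0>; <2 0 0 2>; <2 0 2 0>; <2 0 2 2>; <2 2 2 0>; <2 2 2 2>
under PSO → <0 0 0 0>; <0 0 0 2>; <0 0 2 0>; <0 0 2 2>; <0 2 2 0>; <0 2 2 2>; <2 0 0 0>; <2 0 0 2>; <2 0 2 0>; <2 0 2 2>; <2 2 2 0>; <2 2 2 2>
target <2 0 2 0> ∈ {TSO,PSO}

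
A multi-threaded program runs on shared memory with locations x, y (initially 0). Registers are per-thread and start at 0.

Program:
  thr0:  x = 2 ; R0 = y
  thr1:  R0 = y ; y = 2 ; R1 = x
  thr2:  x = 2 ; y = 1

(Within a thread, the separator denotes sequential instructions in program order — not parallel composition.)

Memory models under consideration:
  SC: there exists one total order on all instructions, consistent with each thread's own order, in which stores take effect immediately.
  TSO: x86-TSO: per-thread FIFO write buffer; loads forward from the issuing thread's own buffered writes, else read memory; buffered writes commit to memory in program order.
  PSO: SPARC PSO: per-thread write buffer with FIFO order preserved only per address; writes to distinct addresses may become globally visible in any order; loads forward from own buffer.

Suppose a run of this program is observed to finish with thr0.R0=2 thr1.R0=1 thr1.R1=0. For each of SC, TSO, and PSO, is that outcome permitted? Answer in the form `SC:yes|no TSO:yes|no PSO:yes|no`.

outcome vector order: (thr0.R0,thr1.R0,thr1.R1)
[SC] allowed = {002, 012, 100, 102, 112, 200, 202, 212}
[TSO] allowed = {000, 002, 012, 100, 102, 112, 200, 202, 212}
[PSO] allowed = {000, 002, 010, 012, 100, 102, 110, 112, 200, 202, 210, 212}
target 210 ∈ {PSO}

SC:no TSO:no PSO:yes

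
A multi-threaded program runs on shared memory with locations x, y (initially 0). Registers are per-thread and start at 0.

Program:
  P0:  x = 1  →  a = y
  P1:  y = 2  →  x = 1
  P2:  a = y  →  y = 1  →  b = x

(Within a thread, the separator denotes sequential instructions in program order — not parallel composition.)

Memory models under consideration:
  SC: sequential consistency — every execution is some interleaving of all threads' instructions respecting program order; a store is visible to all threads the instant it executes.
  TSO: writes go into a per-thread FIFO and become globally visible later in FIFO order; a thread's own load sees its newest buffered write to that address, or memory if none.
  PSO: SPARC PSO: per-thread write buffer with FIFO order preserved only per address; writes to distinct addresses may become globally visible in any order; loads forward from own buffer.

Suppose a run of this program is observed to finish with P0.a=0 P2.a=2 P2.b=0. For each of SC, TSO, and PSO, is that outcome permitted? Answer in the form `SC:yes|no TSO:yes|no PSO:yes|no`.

SC:no TSO:yes PSO:yes

outcome vector order: (P0.a,P2.a,P2.b)
[SC] allowed = {(0,0,1), (0,2,1), (1,0,0), (1,0,1), (1,2,0), (1,2,1), (2,0,0), (2,0,1), (2,2,1)}
[TSO] allowed = {(0,0,0), (0,0,1), (0,2,0), (0,2,1), (1,0,0), (1,0,1), (1,2,0), (1,2,1), (2,0,0), (2,0,1), (2,2,0), (2,2,1)}
[PSO] allowed = {(0,0,0), (0,0,1), (0,2,0), (0,2,1), (1,0,0), (1,0,1), (1,2,0), (1,2,1), (2,0,0), (2,0,1), (2,2,0), (2,2,1)}
target (0,2,0) ∈ {TSO,PSO}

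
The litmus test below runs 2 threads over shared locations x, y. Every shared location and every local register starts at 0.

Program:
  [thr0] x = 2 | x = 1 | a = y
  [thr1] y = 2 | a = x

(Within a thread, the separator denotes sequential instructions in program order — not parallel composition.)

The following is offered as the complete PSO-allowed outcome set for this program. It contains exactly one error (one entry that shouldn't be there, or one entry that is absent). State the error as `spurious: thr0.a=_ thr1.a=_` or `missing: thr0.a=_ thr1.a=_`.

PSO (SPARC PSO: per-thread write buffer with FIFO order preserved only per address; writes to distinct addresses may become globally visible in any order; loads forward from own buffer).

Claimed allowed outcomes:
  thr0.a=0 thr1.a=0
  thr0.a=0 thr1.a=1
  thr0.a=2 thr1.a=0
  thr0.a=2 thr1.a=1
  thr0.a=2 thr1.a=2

outcome vector order: (thr0.a,thr1.a)
PSO: 6 outcomes — {<0 0>, <0 1>, <0 2>, <2 0>, <2 1>, <2 2>}
PSO∖claimed = {<0 2>}

missing: thr0.a=0 thr1.a=2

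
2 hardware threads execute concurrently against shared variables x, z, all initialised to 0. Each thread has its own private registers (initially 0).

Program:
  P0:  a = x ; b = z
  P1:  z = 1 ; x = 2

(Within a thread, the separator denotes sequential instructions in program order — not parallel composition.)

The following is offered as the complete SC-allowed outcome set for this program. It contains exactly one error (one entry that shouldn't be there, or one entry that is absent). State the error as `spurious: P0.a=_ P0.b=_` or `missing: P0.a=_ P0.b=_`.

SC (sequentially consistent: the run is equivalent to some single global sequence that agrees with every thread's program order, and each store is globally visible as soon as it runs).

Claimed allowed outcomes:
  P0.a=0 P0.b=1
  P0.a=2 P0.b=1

missing: P0.a=0 P0.b=0

outcome vector order: (P0.a,P0.b)
[SC] allowed = {<0 0>, <0 1>, <2 1>}
SC∖claimed = {<0 0>}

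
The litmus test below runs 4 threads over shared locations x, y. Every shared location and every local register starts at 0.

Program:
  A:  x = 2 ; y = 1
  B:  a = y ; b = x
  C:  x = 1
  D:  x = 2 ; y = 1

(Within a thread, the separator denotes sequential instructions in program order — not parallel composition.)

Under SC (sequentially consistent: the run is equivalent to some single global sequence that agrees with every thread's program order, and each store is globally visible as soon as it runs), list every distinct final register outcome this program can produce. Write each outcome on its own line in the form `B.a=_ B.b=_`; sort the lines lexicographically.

B.a=0 B.b=0
B.a=0 B.b=1
B.a=0 B.b=2
B.a=1 B.b=1
B.a=1 B.b=2

outcome vector order: (B.a,B.b)
|SC outcomes| = 5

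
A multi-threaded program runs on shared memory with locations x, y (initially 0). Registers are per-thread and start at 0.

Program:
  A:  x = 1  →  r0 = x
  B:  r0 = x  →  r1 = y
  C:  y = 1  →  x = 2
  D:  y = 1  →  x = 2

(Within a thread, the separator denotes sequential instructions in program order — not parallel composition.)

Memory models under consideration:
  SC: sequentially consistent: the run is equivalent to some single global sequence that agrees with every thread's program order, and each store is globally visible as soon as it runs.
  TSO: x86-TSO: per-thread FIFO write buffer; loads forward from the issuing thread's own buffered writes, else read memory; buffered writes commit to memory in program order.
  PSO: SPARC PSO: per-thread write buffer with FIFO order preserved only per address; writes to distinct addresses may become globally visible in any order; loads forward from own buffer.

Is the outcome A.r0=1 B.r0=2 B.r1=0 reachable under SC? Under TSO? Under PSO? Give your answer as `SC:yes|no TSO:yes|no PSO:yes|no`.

outcome vector order: (A.r0,B.r0,B.r1)
SC: 10 outcomes — {100, 101, 110, 111, 121, 200, 201, 210, 211, 221}
TSO: 10 outcomes — {100, 101, 110, 111, 121, 200, 201, 210, 211, 221}
PSO: 12 outcomes — {100, 101, 110, 111, 120, 121, 200, 201, 210, 211, 220, 221}
target 120 ∈ {PSO}

SC:no TSO:no PSO:yes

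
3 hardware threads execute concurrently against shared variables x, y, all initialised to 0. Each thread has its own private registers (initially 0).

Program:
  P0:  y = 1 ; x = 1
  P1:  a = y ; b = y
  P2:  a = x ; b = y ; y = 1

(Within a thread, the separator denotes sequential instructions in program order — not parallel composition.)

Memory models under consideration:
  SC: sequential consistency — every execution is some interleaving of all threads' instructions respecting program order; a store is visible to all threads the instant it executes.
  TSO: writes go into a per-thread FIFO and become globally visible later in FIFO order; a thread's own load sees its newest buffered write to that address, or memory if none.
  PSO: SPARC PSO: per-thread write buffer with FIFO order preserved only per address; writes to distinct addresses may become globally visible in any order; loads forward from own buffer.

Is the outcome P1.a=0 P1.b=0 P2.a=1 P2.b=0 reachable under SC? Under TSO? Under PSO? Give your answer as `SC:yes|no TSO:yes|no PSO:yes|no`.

SC:no TSO:no PSO:yes

outcome vector order: (P1.a,P1.b,P2.a,P2.b)
SC (9): (0,0,0,0), (0,0,0,1), (0,0,1,1), (0,1,0,0), (0,1,0,1), (0,1,1,1), (1,1,0,0), (1,1,0,1), (1,1,1,1)
TSO (9): (0,0,0,0), (0,0,0,1), (0,0,1,1), (0,1,0,0), (0,1,0,1), (0,1,1,1), (1,1,0,0), (1,1,0,1), (1,1,1,1)
PSO (12): (0,0,0,0), (0,0,0,1), (0,0,1,0), (0,0,1,1), (0,1,0,0), (0,1,0,1), (0,1,1,0), (0,1,1,1), (1,1,0,0), (1,1,0,1), (1,1,1,0), (1,1,1,1)
target (0,0,1,0) ∈ {PSO}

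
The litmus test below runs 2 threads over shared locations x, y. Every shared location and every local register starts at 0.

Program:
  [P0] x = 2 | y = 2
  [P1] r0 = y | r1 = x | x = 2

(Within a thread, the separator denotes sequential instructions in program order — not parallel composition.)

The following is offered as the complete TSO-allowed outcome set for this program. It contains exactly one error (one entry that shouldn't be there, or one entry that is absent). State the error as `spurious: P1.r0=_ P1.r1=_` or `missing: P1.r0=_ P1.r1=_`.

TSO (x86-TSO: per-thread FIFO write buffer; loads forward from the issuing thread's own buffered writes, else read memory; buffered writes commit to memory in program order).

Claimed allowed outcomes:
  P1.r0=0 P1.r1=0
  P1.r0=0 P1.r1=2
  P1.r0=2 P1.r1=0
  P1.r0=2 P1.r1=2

spurious: P1.r0=2 P1.r1=0

outcome vector order: (P1.r0,P1.r1)
under TSO → 00; 02; 22
claimed∖TSO = {20}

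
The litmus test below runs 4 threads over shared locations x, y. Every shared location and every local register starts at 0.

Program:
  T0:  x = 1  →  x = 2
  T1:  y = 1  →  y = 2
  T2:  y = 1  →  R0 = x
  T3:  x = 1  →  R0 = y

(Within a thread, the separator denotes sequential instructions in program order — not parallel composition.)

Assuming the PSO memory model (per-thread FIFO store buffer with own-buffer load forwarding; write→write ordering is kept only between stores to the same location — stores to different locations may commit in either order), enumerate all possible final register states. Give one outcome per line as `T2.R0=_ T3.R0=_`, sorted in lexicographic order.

T2.R0=0 T3.R0=0
T2.R0=0 T3.R0=1
T2.R0=0 T3.R0=2
T2.R0=1 T3.R0=0
T2.R0=1 T3.R0=1
T2.R0=1 T3.R0=2
T2.R0=2 T3.R0=0
T2.R0=2 T3.R0=1
T2.R0=2 T3.R0=2

outcome vector order: (T2.R0,T3.R0)
|PSO outcomes| = 9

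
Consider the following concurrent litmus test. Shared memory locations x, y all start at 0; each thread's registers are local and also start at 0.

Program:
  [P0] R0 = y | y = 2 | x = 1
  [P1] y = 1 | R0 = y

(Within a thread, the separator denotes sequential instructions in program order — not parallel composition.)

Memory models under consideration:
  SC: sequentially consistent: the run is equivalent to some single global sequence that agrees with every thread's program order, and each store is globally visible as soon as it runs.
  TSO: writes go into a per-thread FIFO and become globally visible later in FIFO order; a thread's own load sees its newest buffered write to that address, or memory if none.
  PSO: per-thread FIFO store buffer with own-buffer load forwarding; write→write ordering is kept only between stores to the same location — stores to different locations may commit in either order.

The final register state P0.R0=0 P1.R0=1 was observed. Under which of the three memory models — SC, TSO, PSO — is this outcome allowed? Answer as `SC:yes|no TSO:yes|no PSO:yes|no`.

SC:yes TSO:yes PSO:yes

outcome vector order: (P0.R0,P1.R0)
under SC → 01, 02, 11, 12
under TSO → 01, 02, 11, 12
under PSO → 01, 02, 11, 12
target 01 ∈ {SC,TSO,PSO}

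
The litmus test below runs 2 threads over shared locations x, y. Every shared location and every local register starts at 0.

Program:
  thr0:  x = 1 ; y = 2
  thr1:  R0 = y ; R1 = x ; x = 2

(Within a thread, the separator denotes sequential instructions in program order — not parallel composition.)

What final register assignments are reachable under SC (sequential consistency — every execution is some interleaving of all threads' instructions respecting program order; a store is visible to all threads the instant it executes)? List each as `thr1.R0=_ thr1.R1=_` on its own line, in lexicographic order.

thr1.R0=0 thr1.R1=0
thr1.R0=0 thr1.R1=1
thr1.R0=2 thr1.R1=1

outcome vector order: (thr1.R0,thr1.R1)
|SC outcomes| = 3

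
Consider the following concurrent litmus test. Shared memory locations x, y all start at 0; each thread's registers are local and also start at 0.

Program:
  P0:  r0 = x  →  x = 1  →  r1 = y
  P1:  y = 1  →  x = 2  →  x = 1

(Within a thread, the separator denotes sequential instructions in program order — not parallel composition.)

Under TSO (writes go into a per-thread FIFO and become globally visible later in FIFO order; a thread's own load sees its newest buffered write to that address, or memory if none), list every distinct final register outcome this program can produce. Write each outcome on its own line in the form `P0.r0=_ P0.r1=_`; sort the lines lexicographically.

outcome vector order: (P0.r0,P0.r1)
|TSO outcomes| = 4

P0.r0=0 P0.r1=0
P0.r0=0 P0.r1=1
P0.r0=1 P0.r1=1
P0.r0=2 P0.r1=1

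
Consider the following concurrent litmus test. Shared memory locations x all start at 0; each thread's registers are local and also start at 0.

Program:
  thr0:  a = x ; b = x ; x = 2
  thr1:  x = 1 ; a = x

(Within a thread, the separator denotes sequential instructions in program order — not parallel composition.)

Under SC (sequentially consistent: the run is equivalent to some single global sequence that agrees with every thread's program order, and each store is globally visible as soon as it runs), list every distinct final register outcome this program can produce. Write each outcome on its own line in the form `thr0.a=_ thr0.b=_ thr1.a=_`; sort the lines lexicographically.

thr0.a=0 thr0.b=0 thr1.a=1
thr0.a=0 thr0.b=0 thr1.a=2
thr0.a=0 thr0.b=1 thr1.a=1
thr0.a=0 thr0.b=1 thr1.a=2
thr0.a=1 thr0.b=1 thr1.a=1
thr0.a=1 thr0.b=1 thr1.a=2

outcome vector order: (thr0.a,thr0.b,thr1.a)
|SC outcomes| = 6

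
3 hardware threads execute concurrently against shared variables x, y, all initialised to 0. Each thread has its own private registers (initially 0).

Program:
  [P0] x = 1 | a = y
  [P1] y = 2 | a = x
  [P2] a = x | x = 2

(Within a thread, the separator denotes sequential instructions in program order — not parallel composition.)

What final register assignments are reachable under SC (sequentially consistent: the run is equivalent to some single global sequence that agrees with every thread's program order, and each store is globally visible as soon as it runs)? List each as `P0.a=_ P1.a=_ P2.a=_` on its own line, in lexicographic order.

P0.a=0 P1.a=1 P2.a=0
P0.a=0 P1.a=1 P2.a=1
P0.a=0 P1.a=2 P2.a=0
P0.a=0 P1.a=2 P2.a=1
P0.a=2 P1.a=0 P2.a=0
P0.a=2 P1.a=0 P2.a=1
P0.a=2 P1.a=1 P2.a=0
P0.a=2 P1.a=1 P2.a=1
P0.a=2 P1.a=2 P2.a=0
P0.a=2 P1.a=2 P2.a=1

outcome vector order: (P0.a,P1.a,P2.a)
|SC outcomes| = 10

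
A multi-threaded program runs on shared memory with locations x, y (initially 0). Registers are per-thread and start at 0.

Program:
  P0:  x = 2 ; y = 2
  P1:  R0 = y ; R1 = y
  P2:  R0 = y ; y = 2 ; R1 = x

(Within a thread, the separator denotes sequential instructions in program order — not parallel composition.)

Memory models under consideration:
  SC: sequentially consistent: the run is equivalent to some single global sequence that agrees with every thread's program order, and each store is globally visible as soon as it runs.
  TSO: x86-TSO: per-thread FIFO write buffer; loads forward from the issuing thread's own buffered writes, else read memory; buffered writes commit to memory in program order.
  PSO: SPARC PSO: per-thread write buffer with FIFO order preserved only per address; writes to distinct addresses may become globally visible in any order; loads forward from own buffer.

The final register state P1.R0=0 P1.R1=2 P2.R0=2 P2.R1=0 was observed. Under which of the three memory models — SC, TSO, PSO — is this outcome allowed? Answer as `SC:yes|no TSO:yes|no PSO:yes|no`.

outcome vector order: (P1.R0,P1.R1,P2.R0,P2.R1)
under SC → 0/0/0/0 0/0/0/2 0/0/2/2 0/2/0/0 0/2/0/2 0/2/2/2 2/2/0/0 2/2/0/2 2/2/2/2
under TSO → 0/0/0/0 0/0/0/2 0/0/2/2 0/2/0/0 0/2/0/2 0/2/2/2 2/2/0/0 2/2/0/2 2/2/2/2
under PSO → 0/0/0/0 0/0/0/2 0/0/2/0 0/0/2/2 0/2/0/0 0/2/0/2 0/2/2/0 0/2/2/2 2/2/0/0 2/2/0/2 2/2/2/0 2/2/2/2
target 0/2/2/0 ∈ {PSO}

SC:no TSO:no PSO:yes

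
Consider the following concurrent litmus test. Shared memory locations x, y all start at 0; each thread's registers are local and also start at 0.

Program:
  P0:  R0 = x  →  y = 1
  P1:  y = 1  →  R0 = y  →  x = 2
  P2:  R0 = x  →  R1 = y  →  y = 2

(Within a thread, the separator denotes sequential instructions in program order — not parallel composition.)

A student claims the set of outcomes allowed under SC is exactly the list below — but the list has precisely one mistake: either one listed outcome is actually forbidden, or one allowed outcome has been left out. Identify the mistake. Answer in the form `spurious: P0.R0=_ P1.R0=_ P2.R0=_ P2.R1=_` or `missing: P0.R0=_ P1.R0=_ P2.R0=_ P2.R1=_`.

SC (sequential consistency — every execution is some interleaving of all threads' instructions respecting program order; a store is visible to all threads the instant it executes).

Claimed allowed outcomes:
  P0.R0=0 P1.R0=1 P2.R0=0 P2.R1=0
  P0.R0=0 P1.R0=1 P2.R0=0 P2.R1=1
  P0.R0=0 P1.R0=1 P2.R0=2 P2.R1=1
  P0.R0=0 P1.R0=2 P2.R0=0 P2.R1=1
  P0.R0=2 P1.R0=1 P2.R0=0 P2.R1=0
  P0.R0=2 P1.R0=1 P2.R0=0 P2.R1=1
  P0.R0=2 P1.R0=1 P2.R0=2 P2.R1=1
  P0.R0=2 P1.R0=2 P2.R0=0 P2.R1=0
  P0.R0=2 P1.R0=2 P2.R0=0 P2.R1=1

outcome vector order: (P0.R0,P1.R0,P2.R0,P2.R1)
[SC] allowed = {<0 1 0 0> <0 1 0 1> <0 1 2 1> <0 2 0 0> <0 2 0 1> <2 1 0 0> <2 1 0 1> <2 1 2 1> <2 2 0 0> <2 2 0 1>}
SC∖claimed = {<0 2 0 0>}

missing: P0.R0=0 P1.R0=2 P2.R0=0 P2.R1=0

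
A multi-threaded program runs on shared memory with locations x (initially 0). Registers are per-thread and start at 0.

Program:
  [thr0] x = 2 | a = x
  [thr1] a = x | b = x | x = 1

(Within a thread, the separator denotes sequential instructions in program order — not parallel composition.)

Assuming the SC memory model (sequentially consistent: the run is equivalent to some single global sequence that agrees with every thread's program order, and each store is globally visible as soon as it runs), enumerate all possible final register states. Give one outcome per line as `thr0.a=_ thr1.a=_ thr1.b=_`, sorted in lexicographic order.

outcome vector order: (thr0.a,thr1.a,thr1.b)
|SC outcomes| = 6

thr0.a=1 thr1.a=0 thr1.b=0
thr0.a=1 thr1.a=0 thr1.b=2
thr0.a=1 thr1.a=2 thr1.b=2
thr0.a=2 thr1.a=0 thr1.b=0
thr0.a=2 thr1.a=0 thr1.b=2
thr0.a=2 thr1.a=2 thr1.b=2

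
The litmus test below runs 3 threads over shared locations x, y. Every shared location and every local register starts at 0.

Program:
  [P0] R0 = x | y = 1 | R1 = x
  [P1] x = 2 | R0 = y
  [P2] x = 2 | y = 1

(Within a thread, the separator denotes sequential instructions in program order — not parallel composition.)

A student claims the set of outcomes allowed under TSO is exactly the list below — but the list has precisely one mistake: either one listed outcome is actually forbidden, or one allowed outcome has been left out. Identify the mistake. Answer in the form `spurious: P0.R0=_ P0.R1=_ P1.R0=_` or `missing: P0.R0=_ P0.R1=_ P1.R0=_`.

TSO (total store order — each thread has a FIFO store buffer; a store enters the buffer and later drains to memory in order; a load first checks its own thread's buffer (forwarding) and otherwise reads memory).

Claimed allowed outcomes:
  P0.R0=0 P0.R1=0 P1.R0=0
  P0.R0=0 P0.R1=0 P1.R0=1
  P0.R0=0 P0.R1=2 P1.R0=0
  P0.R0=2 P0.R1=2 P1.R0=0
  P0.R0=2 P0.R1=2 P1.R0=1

outcome vector order: (P0.R0,P0.R1,P1.R0)
TSO: 6 outcomes — {(0,0,0) (0,0,1) (0,2,0) (0,2,1) (2,2,0) (2,2,1)}
TSO∖claimed = {(0,2,1)}

missing: P0.R0=0 P0.R1=2 P1.R0=1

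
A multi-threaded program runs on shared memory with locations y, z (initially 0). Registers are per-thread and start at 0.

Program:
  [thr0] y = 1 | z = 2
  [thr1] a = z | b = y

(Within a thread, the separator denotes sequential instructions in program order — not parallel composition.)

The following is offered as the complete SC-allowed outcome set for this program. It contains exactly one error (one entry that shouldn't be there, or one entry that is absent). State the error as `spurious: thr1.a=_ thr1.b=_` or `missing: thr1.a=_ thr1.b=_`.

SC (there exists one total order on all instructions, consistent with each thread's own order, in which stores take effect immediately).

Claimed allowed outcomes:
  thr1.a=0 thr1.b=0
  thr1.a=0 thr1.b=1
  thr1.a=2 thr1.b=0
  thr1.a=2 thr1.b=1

spurious: thr1.a=2 thr1.b=0

outcome vector order: (thr1.a,thr1.b)
SC (3): 00; 01; 21
claimed∖SC = {20}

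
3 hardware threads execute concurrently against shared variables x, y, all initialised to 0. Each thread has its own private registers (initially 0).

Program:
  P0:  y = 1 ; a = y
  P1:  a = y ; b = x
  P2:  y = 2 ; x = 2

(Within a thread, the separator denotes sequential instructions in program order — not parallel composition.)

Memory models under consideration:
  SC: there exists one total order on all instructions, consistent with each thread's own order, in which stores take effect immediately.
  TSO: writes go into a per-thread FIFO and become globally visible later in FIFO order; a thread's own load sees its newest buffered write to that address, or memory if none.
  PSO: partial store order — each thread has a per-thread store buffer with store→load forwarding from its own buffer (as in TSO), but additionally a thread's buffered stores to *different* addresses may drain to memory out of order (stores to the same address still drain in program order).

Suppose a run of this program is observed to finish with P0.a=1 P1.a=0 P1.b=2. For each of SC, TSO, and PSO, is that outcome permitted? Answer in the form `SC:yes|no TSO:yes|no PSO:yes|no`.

outcome vector order: (P0.a,P1.a,P1.b)
under SC → <1 0 0>, <1 0 2>, <1 1 0>, <1 1 2>, <1 2 0>, <1 2 2>, <2 0 0>, <2 0 2>, <2 1 0>, <2 1 2>, <2 2 0>, <2 2 2>
under TSO → <1 0 0>, <1 0 2>, <1 1 0>, <1 1 2>, <1 2 0>, <1 2 2>, <2 0 0>, <2 0 2>, <2 1 0>, <2 1 2>, <2 2 0>, <2 2 2>
under PSO → <1 0 0>, <1 0 2>, <1 1 0>, <1 1 2>, <1 2 0>, <1 2 2>, <2 0 0>, <2 0 2>, <2 1 0>, <2 1 2>, <2 2 0>, <2 2 2>
target <1 0 2> ∈ {SC,TSO,PSO}

SC:yes TSO:yes PSO:yes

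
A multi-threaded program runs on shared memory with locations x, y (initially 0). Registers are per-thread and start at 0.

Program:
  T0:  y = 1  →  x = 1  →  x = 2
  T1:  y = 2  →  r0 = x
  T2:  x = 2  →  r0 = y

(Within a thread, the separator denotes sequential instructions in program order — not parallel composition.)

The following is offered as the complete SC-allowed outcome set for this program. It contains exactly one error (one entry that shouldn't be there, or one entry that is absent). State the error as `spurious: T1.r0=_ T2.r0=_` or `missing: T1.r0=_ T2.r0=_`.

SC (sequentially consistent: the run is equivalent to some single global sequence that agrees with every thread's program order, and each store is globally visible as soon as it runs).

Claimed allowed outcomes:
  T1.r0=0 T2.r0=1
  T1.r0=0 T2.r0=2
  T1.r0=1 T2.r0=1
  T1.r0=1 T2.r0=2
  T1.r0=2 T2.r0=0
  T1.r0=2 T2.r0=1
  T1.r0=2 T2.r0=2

missing: T1.r0=1 T2.r0=0

outcome vector order: (T1.r0,T2.r0)
[SC] allowed = {(0,1); (0,2); (1,0); (1,1); (1,2); (2,0); (2,1); (2,2)}
SC∖claimed = {(1,0)}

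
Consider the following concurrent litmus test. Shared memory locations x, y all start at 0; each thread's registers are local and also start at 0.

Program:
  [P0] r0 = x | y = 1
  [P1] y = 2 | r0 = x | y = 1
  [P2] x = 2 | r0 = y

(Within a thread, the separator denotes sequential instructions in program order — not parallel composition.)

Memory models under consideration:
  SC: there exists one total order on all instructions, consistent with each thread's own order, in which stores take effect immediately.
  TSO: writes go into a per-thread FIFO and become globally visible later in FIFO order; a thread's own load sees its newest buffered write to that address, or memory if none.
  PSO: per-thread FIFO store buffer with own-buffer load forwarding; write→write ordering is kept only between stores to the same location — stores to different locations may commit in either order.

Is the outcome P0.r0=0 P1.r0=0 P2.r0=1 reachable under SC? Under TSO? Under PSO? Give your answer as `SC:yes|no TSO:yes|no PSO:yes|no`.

outcome vector order: (P0.r0,P1.r0,P2.r0)
SC (10): 0/0/1; 0/0/2; 0/2/0; 0/2/1; 0/2/2; 2/0/1; 2/0/2; 2/2/0; 2/2/1; 2/2/2
TSO (12): 0/0/0; 0/0/1; 0/0/2; 0/2/0; 0/2/1; 0/2/2; 2/0/0; 2/0/1; 2/0/2; 2/2/0; 2/2/1; 2/2/2
PSO (12): 0/0/0; 0/0/1; 0/0/2; 0/2/0; 0/2/1; 0/2/2; 2/0/0; 2/0/1; 2/0/2; 2/2/0; 2/2/1; 2/2/2
target 0/0/1 ∈ {SC,TSO,PSO}

SC:yes TSO:yes PSO:yes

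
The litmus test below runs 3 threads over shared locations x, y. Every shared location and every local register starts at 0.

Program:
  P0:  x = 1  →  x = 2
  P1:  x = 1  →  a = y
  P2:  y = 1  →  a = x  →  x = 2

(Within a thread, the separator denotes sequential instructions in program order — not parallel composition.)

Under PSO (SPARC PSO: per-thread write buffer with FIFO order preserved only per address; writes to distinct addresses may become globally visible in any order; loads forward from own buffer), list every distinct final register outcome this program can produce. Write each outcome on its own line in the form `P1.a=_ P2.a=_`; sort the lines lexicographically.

outcome vector order: (P1.a,P2.a)
|PSO outcomes| = 6

P1.a=0 P2.a=0
P1.a=0 P2.a=1
P1.a=0 P2.a=2
P1.a=1 P2.a=0
P1.a=1 P2.a=1
P1.a=1 P2.a=2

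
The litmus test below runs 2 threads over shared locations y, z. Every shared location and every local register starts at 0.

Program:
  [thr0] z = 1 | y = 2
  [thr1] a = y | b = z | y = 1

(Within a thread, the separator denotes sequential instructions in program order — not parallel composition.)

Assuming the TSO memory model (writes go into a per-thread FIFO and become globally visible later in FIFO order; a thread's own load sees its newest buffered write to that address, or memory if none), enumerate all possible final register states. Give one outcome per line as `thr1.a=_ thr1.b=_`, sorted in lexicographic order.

thr1.a=0 thr1.b=0
thr1.a=0 thr1.b=1
thr1.a=2 thr1.b=1

outcome vector order: (thr1.a,thr1.b)
|TSO outcomes| = 3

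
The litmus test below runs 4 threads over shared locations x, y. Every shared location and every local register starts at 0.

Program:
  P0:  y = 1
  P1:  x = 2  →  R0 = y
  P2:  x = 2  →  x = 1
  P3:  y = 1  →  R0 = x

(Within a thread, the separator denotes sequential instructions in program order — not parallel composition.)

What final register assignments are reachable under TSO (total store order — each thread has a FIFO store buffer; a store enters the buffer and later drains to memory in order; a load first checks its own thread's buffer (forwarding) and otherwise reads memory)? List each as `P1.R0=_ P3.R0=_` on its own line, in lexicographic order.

P1.R0=0 P3.R0=0
P1.R0=0 P3.R0=1
P1.R0=0 P3.R0=2
P1.R0=1 P3.R0=0
P1.R0=1 P3.R0=1
P1.R0=1 P3.R0=2

outcome vector order: (P1.R0,P3.R0)
|TSO outcomes| = 6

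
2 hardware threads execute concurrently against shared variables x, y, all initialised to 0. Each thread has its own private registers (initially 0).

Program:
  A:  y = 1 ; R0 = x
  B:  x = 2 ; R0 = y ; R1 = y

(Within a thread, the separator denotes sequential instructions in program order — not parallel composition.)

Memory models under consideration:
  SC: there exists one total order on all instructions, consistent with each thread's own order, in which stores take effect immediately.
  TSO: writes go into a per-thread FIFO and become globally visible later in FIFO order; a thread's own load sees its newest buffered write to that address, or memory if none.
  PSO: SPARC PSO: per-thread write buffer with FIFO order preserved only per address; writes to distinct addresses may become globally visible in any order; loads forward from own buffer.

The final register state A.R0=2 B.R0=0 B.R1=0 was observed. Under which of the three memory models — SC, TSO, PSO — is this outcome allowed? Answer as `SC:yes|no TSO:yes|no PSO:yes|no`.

SC:yes TSO:yes PSO:yes

outcome vector order: (A.R0,B.R0,B.R1)
SC: 4 outcomes — {<0 1 1>; <2 0 0>; <2 0 1>; <2 1 1>}
TSO: 6 outcomes — {<0 0 0>; <0 0 1>; <0 1 1>; <2 0 0>; <2 0 1>; <2 1 1>}
PSO: 6 outcomes — {<0 0 0>; <0 0 1>; <0 1 1>; <2 0 0>; <2 0 1>; <2 1 1>}
target <2 0 0> ∈ {SC,TSO,PSO}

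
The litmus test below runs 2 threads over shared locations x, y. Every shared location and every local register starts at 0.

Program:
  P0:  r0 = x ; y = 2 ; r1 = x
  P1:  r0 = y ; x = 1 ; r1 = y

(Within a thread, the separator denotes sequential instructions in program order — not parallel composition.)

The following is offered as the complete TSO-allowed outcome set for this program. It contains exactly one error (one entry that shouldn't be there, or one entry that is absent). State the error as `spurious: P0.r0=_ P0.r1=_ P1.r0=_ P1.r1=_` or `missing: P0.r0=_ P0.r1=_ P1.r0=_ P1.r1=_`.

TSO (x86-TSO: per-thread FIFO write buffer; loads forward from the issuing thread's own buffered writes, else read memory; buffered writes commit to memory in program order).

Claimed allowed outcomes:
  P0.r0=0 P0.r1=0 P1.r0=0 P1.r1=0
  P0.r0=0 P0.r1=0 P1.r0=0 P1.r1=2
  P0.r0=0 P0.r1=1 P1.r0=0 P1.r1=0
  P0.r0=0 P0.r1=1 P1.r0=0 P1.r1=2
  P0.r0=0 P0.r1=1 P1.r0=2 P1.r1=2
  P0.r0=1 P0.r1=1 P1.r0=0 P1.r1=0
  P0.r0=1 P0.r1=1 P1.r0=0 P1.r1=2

missing: P0.r0=0 P0.r1=0 P1.r0=2 P1.r1=2

outcome vector order: (P0.r0,P0.r1,P1.r0,P1.r1)
under TSO → <0 0 0 0> <0 0 0 2> <0 0 2 2> <0 1 0 0> <0 1 0 2> <0 1 2 2> <1 1 0 0> <1 1 0 2>
TSO∖claimed = {<0 0 2 2>}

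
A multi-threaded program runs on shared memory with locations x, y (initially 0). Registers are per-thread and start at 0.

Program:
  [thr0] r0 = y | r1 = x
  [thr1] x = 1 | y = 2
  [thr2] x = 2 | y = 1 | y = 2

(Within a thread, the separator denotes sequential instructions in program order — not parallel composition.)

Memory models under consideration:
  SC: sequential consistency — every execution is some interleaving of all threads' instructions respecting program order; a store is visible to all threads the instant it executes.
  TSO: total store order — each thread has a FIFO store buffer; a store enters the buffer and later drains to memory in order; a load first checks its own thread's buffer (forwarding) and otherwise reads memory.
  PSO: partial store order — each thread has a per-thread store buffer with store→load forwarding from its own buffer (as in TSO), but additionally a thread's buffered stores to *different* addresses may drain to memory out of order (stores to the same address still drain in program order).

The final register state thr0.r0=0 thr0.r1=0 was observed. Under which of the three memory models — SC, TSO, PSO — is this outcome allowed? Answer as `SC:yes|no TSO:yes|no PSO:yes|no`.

outcome vector order: (thr0.r0,thr0.r1)
SC: 7 outcomes — {0/0; 0/1; 0/2; 1/1; 1/2; 2/1; 2/2}
TSO: 7 outcomes — {0/0; 0/1; 0/2; 1/1; 1/2; 2/1; 2/2}
PSO: 9 outcomes — {0/0; 0/1; 0/2; 1/0; 1/1; 1/2; 2/0; 2/1; 2/2}
target 0/0 ∈ {SC,TSO,PSO}

SC:yes TSO:yes PSO:yes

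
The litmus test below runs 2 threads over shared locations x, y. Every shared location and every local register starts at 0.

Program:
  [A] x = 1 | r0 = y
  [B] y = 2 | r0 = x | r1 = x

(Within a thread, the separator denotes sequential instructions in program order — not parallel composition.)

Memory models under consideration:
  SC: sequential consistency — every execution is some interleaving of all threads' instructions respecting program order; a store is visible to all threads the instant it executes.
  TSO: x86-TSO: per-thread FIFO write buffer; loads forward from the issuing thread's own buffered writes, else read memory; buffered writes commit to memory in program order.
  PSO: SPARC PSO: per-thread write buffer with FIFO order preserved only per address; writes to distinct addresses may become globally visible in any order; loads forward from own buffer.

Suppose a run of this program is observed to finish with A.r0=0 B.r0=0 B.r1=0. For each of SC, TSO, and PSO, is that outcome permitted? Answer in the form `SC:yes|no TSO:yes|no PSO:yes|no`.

outcome vector order: (A.r0,B.r0,B.r1)
SC (4): 0/1/1; 2/0/0; 2/0/1; 2/1/1
TSO (6): 0/0/0; 0/0/1; 0/1/1; 2/0/0; 2/0/1; 2/1/1
PSO (6): 0/0/0; 0/0/1; 0/1/1; 2/0/0; 2/0/1; 2/1/1
target 0/0/0 ∈ {TSO,PSO}

SC:no TSO:yes PSO:yes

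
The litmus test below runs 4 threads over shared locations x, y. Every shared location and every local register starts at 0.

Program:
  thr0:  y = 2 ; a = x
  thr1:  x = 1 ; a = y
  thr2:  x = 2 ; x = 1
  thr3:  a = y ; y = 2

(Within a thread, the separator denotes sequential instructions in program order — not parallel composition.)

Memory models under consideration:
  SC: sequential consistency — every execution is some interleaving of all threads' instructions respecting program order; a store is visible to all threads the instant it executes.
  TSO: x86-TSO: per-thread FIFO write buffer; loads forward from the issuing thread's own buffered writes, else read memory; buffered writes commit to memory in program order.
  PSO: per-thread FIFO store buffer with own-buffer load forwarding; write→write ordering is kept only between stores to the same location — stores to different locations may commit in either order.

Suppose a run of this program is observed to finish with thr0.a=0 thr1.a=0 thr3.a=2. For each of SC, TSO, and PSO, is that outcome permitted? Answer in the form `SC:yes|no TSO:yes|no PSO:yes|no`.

SC:no TSO:yes PSO:yes

outcome vector order: (thr0.a,thr1.a,thr3.a)
[SC] allowed = {020 022 100 102 120 122 200 202 220 222}
[TSO] allowed = {000 002 020 022 100 102 120 122 200 202 220 222}
[PSO] allowed = {000 002 020 022 100 102 120 122 200 202 220 222}
target 002 ∈ {TSO,PSO}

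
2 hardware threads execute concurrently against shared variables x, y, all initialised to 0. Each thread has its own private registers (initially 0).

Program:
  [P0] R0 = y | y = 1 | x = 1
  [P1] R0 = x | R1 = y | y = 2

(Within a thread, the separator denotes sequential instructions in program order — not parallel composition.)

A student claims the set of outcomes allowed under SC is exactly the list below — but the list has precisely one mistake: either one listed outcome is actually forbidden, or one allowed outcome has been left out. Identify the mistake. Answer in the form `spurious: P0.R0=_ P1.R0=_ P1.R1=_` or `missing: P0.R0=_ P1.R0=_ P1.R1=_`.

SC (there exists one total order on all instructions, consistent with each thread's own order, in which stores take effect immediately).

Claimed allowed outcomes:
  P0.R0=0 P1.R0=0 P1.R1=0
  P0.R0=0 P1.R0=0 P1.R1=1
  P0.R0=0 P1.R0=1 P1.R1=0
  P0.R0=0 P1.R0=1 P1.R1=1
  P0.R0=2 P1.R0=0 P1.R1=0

spurious: P0.R0=0 P1.R0=1 P1.R1=0

outcome vector order: (P0.R0,P1.R0,P1.R1)
SC (4): <0 0 0>, <0 0 1>, <0 1 1>, <2 0 0>
claimed∖SC = {<0 1 0>}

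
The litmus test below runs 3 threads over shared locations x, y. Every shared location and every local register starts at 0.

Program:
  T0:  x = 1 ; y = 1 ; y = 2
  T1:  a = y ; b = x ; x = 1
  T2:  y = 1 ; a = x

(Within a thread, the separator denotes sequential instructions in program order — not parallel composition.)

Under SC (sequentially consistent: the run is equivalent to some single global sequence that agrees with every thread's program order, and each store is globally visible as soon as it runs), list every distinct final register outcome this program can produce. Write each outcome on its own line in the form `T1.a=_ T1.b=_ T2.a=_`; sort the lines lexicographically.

T1.a=0 T1.b=0 T2.a=0
T1.a=0 T1.b=0 T2.a=1
T1.a=0 T1.b=1 T2.a=0
T1.a=0 T1.b=1 T2.a=1
T1.a=1 T1.b=0 T2.a=0
T1.a=1 T1.b=0 T2.a=1
T1.a=1 T1.b=1 T2.a=0
T1.a=1 T1.b=1 T2.a=1
T1.a=2 T1.b=1 T2.a=0
T1.a=2 T1.b=1 T2.a=1

outcome vector order: (T1.a,T1.b,T2.a)
|SC outcomes| = 10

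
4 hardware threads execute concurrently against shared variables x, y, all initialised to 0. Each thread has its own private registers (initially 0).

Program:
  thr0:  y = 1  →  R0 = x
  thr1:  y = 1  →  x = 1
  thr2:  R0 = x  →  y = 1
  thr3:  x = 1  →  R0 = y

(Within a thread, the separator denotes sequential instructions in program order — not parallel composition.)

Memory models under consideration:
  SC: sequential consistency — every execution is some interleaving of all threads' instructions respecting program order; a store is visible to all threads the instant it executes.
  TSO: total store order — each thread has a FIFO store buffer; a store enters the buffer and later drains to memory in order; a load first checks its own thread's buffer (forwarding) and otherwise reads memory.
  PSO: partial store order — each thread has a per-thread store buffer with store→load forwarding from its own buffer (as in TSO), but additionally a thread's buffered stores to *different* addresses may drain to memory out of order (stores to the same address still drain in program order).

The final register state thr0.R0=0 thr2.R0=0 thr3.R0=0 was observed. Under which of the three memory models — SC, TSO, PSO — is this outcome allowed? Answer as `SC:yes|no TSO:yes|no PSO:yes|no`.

outcome vector order: (thr0.R0,thr2.R0,thr3.R0)
[SC] allowed = {001; 011; 100; 101; 110; 111}
[TSO] allowed = {000; 001; 010; 011; 100; 101; 110; 111}
[PSO] allowed = {000; 001; 010; 011; 100; 101; 110; 111}
target 000 ∈ {TSO,PSO}

SC:no TSO:yes PSO:yes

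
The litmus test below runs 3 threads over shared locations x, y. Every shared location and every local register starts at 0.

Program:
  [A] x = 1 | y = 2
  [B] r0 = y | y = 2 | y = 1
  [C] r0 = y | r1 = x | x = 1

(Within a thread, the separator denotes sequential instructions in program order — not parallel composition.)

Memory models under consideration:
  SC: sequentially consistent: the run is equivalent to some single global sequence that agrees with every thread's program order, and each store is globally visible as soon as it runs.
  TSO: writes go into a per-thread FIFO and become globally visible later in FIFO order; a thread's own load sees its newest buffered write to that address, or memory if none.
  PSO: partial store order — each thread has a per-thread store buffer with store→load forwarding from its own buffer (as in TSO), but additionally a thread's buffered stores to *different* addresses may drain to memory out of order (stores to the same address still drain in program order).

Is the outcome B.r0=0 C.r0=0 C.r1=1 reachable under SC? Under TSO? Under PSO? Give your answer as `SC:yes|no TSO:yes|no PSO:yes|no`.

SC:yes TSO:yes PSO:yes

outcome vector order: (B.r0,C.r0,C.r1)
SC: 10 outcomes — {000; 001; 010; 011; 020; 021; 200; 201; 211; 221}
TSO: 10 outcomes — {000; 001; 010; 011; 020; 021; 200; 201; 211; 221}
PSO: 12 outcomes — {000; 001; 010; 011; 020; 021; 200; 201; 210; 211; 220; 221}
target 001 ∈ {SC,TSO,PSO}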